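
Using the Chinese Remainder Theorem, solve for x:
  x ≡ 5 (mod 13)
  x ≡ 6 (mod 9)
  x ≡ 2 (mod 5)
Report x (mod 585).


Moduli 13, 9, 5 are pairwise coprime; by CRT there is a unique solution modulo M = 13 · 9 · 5 = 585.
Solve pairwise, accumulating the modulus:
  Start with x ≡ 5 (mod 13).
  Combine with x ≡ 6 (mod 9): since gcd(13, 9) = 1, we get a unique residue mod 117.
    Write x = 5 + 13·t and substitute into x ≡ 6 (mod 9): 13·t ≡ 6 − 5 = 1 (mod 9).
    Reduce coefficients mod 9: 4·t ≡ 1 (mod 9).
    The inverse of 4 mod 9 is 7 (since 4·7 = 28 = 3·9 + 1), so t ≡ 7·1 = 7 ≡ 7 (mod 9).
    Then x = 5 + 13·7 = 96, valid modulo lcm(13, 9) = 117: x ≡ 96 (mod 117).
  Combine with x ≡ 2 (mod 5): since gcd(117, 5) = 1, we get a unique residue mod 585.
    Write x = 96 + 117·t and substitute into x ≡ 2 (mod 5): 117·t ≡ 2 − 96 = -94 (mod 5).
    Reduce coefficients mod 5: 2·t ≡ 1 (mod 5).
    The inverse of 2 mod 5 is 3 (since 2·3 = 6 = 1·5 + 1), so t ≡ 3·1 = 3 ≡ 3 (mod 5).
    Then x = 96 + 117·3 = 447, valid modulo lcm(117, 5) = 585: x ≡ 447 (mod 585).
Verify: 447 mod 13 = 5 ✓, 447 mod 9 = 6 ✓, 447 mod 5 = 2 ✓.

x ≡ 447 (mod 585).


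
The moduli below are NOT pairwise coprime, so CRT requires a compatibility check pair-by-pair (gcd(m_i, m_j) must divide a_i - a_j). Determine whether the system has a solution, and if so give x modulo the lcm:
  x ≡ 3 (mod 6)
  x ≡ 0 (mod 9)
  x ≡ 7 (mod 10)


Moduli 6, 9, 10 are not pairwise coprime, so CRT works modulo lcm(m_i) when all pairwise compatibility conditions hold.
Pairwise compatibility: gcd(m_i, m_j) must divide a_i - a_j for every pair.
Merge one congruence at a time:
  Start: x ≡ 3 (mod 6).
  Combine with x ≡ 0 (mod 9): gcd(6, 9) = 3; 0 - 3 = -3, which IS divisible by 3, so compatible.
    Write x = 3 + 6·t and substitute into x ≡ 0 (mod 9): 6·t ≡ 0 − 3 = -3 (mod 9).
    Divide the congruence (and modulus) by g = 3: 2·t ≡ -1 (mod 3).
    Reduce coefficients mod 3: 2·t ≡ 2 (mod 3).
    The inverse of 2 mod 3 is 2 (since 2·2 = 4 = 1·3 + 1), so t ≡ 2·2 = 4 ≡ 1 (mod 3).
    Then x = 3 + 6·1 = 9, valid modulo lcm(6, 9) = 18: x ≡ 9 (mod 18).
  Combine with x ≡ 7 (mod 10): gcd(18, 10) = 2; 7 - 9 = -2, which IS divisible by 2, so compatible.
    Write x = 9 + 18·t and substitute into x ≡ 7 (mod 10): 18·t ≡ 7 − 9 = -2 (mod 10).
    Divide the congruence (and modulus) by g = 2: 9·t ≡ -1 (mod 5).
    Reduce coefficients mod 5: 4·t ≡ 4 (mod 5).
    The inverse of 4 mod 5 is 4 (since 4·4 = 16 = 3·5 + 1), so t ≡ 4·4 = 16 ≡ 1 (mod 5).
    Then x = 9 + 18·1 = 27, valid modulo lcm(18, 10) = 90: x ≡ 27 (mod 90).
Verify: 27 mod 6 = 3, 27 mod 9 = 0, 27 mod 10 = 7.

x ≡ 27 (mod 90).


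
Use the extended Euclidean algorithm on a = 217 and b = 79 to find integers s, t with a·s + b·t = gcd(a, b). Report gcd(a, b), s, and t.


Euclidean algorithm on (217, 79) — divide until remainder is 0:
  217 = 2 · 79 + 59
  79 = 1 · 59 + 20
  59 = 2 · 20 + 19
  20 = 1 · 19 + 1
  19 = 19 · 1 + 0
gcd(217, 79) = 1.
Track Bezout coefficients alongside the remainders: start with r₀ = 217 = a·1 + b·0 (s = 1, t = 0) and r₁ = 79 = a·0 + b·1 (s = 0, t = 1); each new remainder r_{k+1} = r_{k-1} − q_k·r_k inherits s_{k+1} = s_{k-1} − q_k·s_k, t_{k+1} = t_{k-1} − q_k·t_k, so r_k = a·s_k + b·t_k at every step:
  q = 2: r = 59, s = 1 − 2·0 = 1, t = 0 − 2·1 = -2  (check: 217·1 + 79·(-2) = 59)
  q = 1: r = 20, s = 0 − 1·1 = -1, t = 1 − 1·(-2) = 3  (check: 217·(-1) + 79·3 = 20)
  q = 2: r = 19, s = 1 − 2·(-1) = 3, t = -2 − 2·3 = -8  (check: 217·3 + 79·(-8) = 19)
  q = 1: r = 1, s = -1 − 1·3 = -4, t = 3 − 1·(-8) = 11  (check: 217·(-4) + 79·11 = 1)
The row with r = 1 (the gcd) gives the Bezout coefficients s = -4, t = 11.
Result: 217 · (-4) + 79 · (11) = 1.

gcd(217, 79) = 1; s = -4, t = 11 (check: 217·(-4) + 79·11 = 1).


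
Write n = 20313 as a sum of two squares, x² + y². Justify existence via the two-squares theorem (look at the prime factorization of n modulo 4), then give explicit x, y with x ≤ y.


Step 1: Factor n = 20313 = 3^2 · 37 · 61.
Step 2: Check the mod-4 condition on each prime factor: 3 ≡ 3 (mod 4), exponent 2 (must be even); 37 ≡ 1 (mod 4), exponent 1; 61 ≡ 1 (mod 4), exponent 1.
All primes ≡ 3 (mod 4) appear to even exponent (or don't appear), so by the two-squares theorem n IS expressible as a sum of two squares.
Step 3: Build a representation. Group n = k² · m with k = 3 and m = 37 · 61 = 2257 (a product of primes ≡ 1 (mod 4)); a representation of m scales to one of n via (k·x)² + (k·y)² = k²(x² + y²). Each prime p ≡ 1 (mod 4) is itself a sum of two squares; find a² by testing p − a² for a perfect square:
  37: 37 − 1² = 36 = 6² ⇒ 37 = 1² + 6².
  61: 61 − 1² = 60, 61 − 2² = 57, 61 − 3² = 52, 61 − 4² = 45, 61 − 5² = 36 = 6² ⇒ 61 = 5² + 6².
  Combine using the Brahmagupta–Fibonacci identity (a² + b²)(c² + d²) = (ac − bd)² + (ad + bc)² = (ac + bd)² + (ad − bc)²:
  37 · 61 = 2257: from (1² + 6²)(5² + 6²), take (1·5 − 6·6, 1·6 + 6·5) = (5 − 36, 6 + 30) = (-31, 36); dropping signs (only squares matter) gives (31, 36); check 31² + 36² = 961 + 1296 = 2257 ✓.
  Scale by k = 3: (3·31, 3·36) = (93, 108).
Step 4: Order so x ≤ y and verify: 93² + 108² = 8649 + 11664 = 20313 = n. ✓

n = 20313 = 93² + 108² (one valid representation with x ≤ y).


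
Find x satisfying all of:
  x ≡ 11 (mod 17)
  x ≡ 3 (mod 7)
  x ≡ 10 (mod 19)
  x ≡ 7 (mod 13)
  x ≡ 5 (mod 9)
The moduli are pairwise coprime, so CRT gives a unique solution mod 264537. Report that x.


Product of moduli M = 17 · 7 · 19 · 13 · 9 = 264537.
Merge one congruence at a time:
  Start: x ≡ 11 (mod 17).
  Combine with x ≡ 3 (mod 7); new modulus lcm = 119.
    Write x = 11 + 17·t and substitute into x ≡ 3 (mod 7): 17·t ≡ 3 − 11 = -8 (mod 7).
    Reduce coefficients mod 7: 3·t ≡ 6 (mod 7).
    The inverse of 3 mod 7 is 5 (since 3·5 = 15 = 2·7 + 1), so t ≡ 5·6 = 30 ≡ 2 (mod 7).
    Then x = 11 + 17·2 = 45, valid modulo lcm(17, 7) = 119: x ≡ 45 (mod 119).
  Combine with x ≡ 10 (mod 19); new modulus lcm = 2261.
    Write x = 45 + 119·t and substitute into x ≡ 10 (mod 19): 119·t ≡ 10 − 45 = -35 (mod 19).
    Reduce coefficients mod 19: 5·t ≡ 3 (mod 19).
    The inverse of 5 mod 19 is 4 (since 5·4 = 20 = 1·19 + 1), so t ≡ 4·3 = 12 ≡ 12 (mod 19).
    Then x = 45 + 119·12 = 1473, valid modulo lcm(119, 19) = 2261: x ≡ 1473 (mod 2261).
  Combine with x ≡ 7 (mod 13); new modulus lcm = 29393.
    Write x = 1473 + 2261·t and substitute into x ≡ 7 (mod 13): 2261·t ≡ 7 − 1473 = -1466 (mod 13).
    Reduce coefficients mod 13: 12·t ≡ 3 (mod 13).
    The inverse of 12 mod 13 is 12 (since 12·12 = 144 = 11·13 + 1), so t ≡ 12·3 = 36 ≡ 10 (mod 13).
    Then x = 1473 + 2261·10 = 24083, valid modulo lcm(2261, 13) = 29393: x ≡ 24083 (mod 29393).
  Combine with x ≡ 5 (mod 9); new modulus lcm = 264537.
    Write x = 24083 + 29393·t and substitute into x ≡ 5 (mod 9): 29393·t ≡ 5 − 24083 = -24078 (mod 9).
    Reduce coefficients mod 9: 8·t ≡ 6 (mod 9).
    The inverse of 8 mod 9 is 8 (since 8·8 = 64 = 7·9 + 1), so t ≡ 8·6 = 48 ≡ 3 (mod 9).
    Then x = 24083 + 29393·3 = 112262, valid modulo lcm(29393, 9) = 264537: x ≡ 112262 (mod 264537).
Verify against each original: 112262 mod 17 = 11, 112262 mod 7 = 3, 112262 mod 19 = 10, 112262 mod 13 = 7, 112262 mod 9 = 5.

x ≡ 112262 (mod 264537).


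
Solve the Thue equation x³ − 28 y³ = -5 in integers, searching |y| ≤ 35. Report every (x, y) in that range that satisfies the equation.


The equation is x³ - 28y³ = -5. For fixed y, x³ = 28·y³ − 5, so a solution requires the RHS to be a perfect cube.
Strategy: iterate y from -35 to 35, compute RHS = 28·y³ − 5, and check whether it is a (positive or negative) perfect cube.
Check small values of y:
  y = 0: RHS = -5 is not a perfect cube.
  y = 1: RHS = 23 is not a perfect cube.
  y = -1: RHS = -33 is not a perfect cube.
  y = 2: RHS = 219 is not a perfect cube.
  y = -2: RHS = -229 is not a perfect cube.
  y = 3: RHS = 751 is not a perfect cube.
  y = -3: RHS = -761 is not a perfect cube.
Continuing the search up to |y| = 35 finds no solutions either.
No (x, y) in the scanned range satisfies the equation.

No integer solutions with |y| ≤ 35.


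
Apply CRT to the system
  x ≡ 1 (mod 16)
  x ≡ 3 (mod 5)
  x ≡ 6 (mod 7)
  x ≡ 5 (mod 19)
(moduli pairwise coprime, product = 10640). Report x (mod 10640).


Product of moduli M = 16 · 5 · 7 · 19 = 10640.
Merge one congruence at a time:
  Start: x ≡ 1 (mod 16).
  Combine with x ≡ 3 (mod 5); new modulus lcm = 80.
    Write x = 1 + 16·t and substitute into x ≡ 3 (mod 5): 16·t ≡ 3 − 1 = 2 (mod 5).
    Reduce coefficients mod 5: 1·t ≡ 2 (mod 5).
    So t ≡ 2 (mod 5).
    Then x = 1 + 16·2 = 33, valid modulo lcm(16, 5) = 80: x ≡ 33 (mod 80).
  Combine with x ≡ 6 (mod 7); new modulus lcm = 560.
    Write x = 33 + 80·t and substitute into x ≡ 6 (mod 7): 80·t ≡ 6 − 33 = -27 (mod 7).
    Reduce coefficients mod 7: 3·t ≡ 1 (mod 7).
    The inverse of 3 mod 7 is 5 (since 3·5 = 15 = 2·7 + 1), so t ≡ 5·1 = 5 ≡ 5 (mod 7).
    Then x = 33 + 80·5 = 433, valid modulo lcm(80, 7) = 560: x ≡ 433 (mod 560).
  Combine with x ≡ 5 (mod 19); new modulus lcm = 10640.
    Write x = 433 + 560·t and substitute into x ≡ 5 (mod 19): 560·t ≡ 5 − 433 = -428 (mod 19).
    Reduce coefficients mod 19: 9·t ≡ 9 (mod 19).
    The inverse of 9 mod 19 is 17 (since 9·17 = 153 = 8·19 + 1), so t ≡ 17·9 = 153 ≡ 1 (mod 19).
    Then x = 433 + 560·1 = 993, valid modulo lcm(560, 19) = 10640: x ≡ 993 (mod 10640).
Verify against each original: 993 mod 16 = 1, 993 mod 5 = 3, 993 mod 7 = 6, 993 mod 19 = 5.

x ≡ 993 (mod 10640).


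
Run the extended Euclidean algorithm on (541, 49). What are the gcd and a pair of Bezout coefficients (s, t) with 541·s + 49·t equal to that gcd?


Euclidean algorithm on (541, 49) — divide until remainder is 0:
  541 = 11 · 49 + 2
  49 = 24 · 2 + 1
  2 = 2 · 1 + 0
gcd(541, 49) = 1.
Track Bezout coefficients alongside the remainders: start with r₀ = 541 = a·1 + b·0 (s = 1, t = 0) and r₁ = 49 = a·0 + b·1 (s = 0, t = 1); each new remainder r_{k+1} = r_{k-1} − q_k·r_k inherits s_{k+1} = s_{k-1} − q_k·s_k, t_{k+1} = t_{k-1} − q_k·t_k, so r_k = a·s_k + b·t_k at every step:
  q = 11: r = 2, s = 1 − 11·0 = 1, t = 0 − 11·1 = -11  (check: 541·1 + 49·(-11) = 2)
  q = 24: r = 1, s = 0 − 24·1 = -24, t = 1 − 24·(-11) = 265  (check: 541·(-24) + 49·265 = 1)
The row with r = 1 (the gcd) gives the Bezout coefficients s = -24, t = 265.
Result: 541 · (-24) + 49 · (265) = 1.

gcd(541, 49) = 1; s = -24, t = 265 (check: 541·(-24) + 49·265 = 1).


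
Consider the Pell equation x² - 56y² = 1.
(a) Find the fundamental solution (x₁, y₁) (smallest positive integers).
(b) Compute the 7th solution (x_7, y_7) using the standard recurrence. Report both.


Step 1: Find the fundamental solution (x₁, y₁) of x² - 56y² = 1.
  Expand √56 as a continued fraction. a₀ = ⌊√56⌋ = 7; iterate m_{k+1} = d_k·a_k − m_k, d_{k+1} = (56 − m_{k+1}²)/d_k, a_{k+1} = ⌊(a₀ + m_{k+1})/d_{k+1}⌋ (starting m₀ = 0, d₀ = 1), with convergents p_k = a_k·p_{k-1} + p_{k-2}, q_k = a_k·q_{k-1} + q_{k-2} (p₋₁ = 1, q₋₁ = 0):
  k = 0: a₀ = 7; p₀/q₀ = 7/1; p₀² − 56·q₀² = 49 − 56 = -7.
  k = 1: m = 7, d = 7, a = ⌊(7 + 7)/7⌋ = 2; p/q = (2·7 + 1)/(2·1 + 0) = 15/2; p² − 56·q² = 225 − 224 = 1.
  The first convergent with p² − 56·q² = 1 gives the fundamental solution (x₁, y₁) = (15, 2).
Step 2: Apply the recurrence (x_{n+1}, y_{n+1}) = (x₁x_n + 56y₁y_n, x₁y_n + y₁x_n) repeatedly.
  From (x_1, y_1) = (15, 2): x_2 = 15·15 + 56·2·2 = 449; y_2 = 15·2 + 2·15 = 60.
  From (x_2, y_2) = (449, 60): x_3 = 15·449 + 56·2·60 = 13455; y_3 = 15·60 + 2·449 = 1798.
  From (x_3, y_3) = (13455, 1798): x_4 = 15·13455 + 56·2·1798 = 403201; y_4 = 15·1798 + 2·13455 = 53880.
  From (x_4, y_4) = (403201, 53880): x_5 = 15·403201 + 56·2·53880 = 12082575; y_5 = 15·53880 + 2·403201 = 1614602.
  From (x_5, y_5) = (12082575, 1614602): x_6 = 15·12082575 + 56·2·1614602 = 362074049; y_6 = 15·1614602 + 2·12082575 = 48384180.
  From (x_6, y_6) = (362074049, 48384180): x_7 = 15·362074049 + 56·2·48384180 = 10850138895; y_7 = 15·48384180 + 2·362074049 = 1449910798.
Step 3: Verify x_7² - 56·y_7² = 117725514040791821025 - 117725514040791821024 = 1 (should be 1). ✓

(x_1, y_1) = (15, 2); (x_7, y_7) = (10850138895, 1449910798).


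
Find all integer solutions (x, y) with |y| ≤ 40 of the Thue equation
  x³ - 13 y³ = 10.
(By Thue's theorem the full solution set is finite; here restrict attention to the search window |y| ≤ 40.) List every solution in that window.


The equation is x³ - 13y³ = 10. For fixed y, x³ = 13·y³ + 10, so a solution requires the RHS to be a perfect cube.
Strategy: iterate y from -40 to 40, compute RHS = 13·y³ + 10, and check whether it is a (positive or negative) perfect cube.
Check small values of y:
  y = 0: RHS = 10 is not a perfect cube.
  y = 1: RHS = 23 is not a perfect cube.
  y = -1: RHS = -3 is not a perfect cube.
  y = 2: RHS = 114 is not a perfect cube.
  y = -2: RHS = -94 is not a perfect cube.
  y = 3: RHS = 361 is not a perfect cube.
  y = -3: RHS = -341 is not a perfect cube.
Continuing the search up to |y| = 40 finds no solutions either.
No (x, y) in the scanned range satisfies the equation.

No integer solutions with |y| ≤ 40.


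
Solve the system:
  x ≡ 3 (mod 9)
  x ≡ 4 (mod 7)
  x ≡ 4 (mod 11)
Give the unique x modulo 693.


Moduli 9, 7, 11 are pairwise coprime; by CRT there is a unique solution modulo M = 9 · 7 · 11 = 693.
Solve pairwise, accumulating the modulus:
  Start with x ≡ 3 (mod 9).
  Combine with x ≡ 4 (mod 7): since gcd(9, 7) = 1, we get a unique residue mod 63.
    Write x = 3 + 9·t and substitute into x ≡ 4 (mod 7): 9·t ≡ 4 − 3 = 1 (mod 7).
    Reduce coefficients mod 7: 2·t ≡ 1 (mod 7).
    The inverse of 2 mod 7 is 4 (since 2·4 = 8 = 1·7 + 1), so t ≡ 4·1 = 4 ≡ 4 (mod 7).
    Then x = 3 + 9·4 = 39, valid modulo lcm(9, 7) = 63: x ≡ 39 (mod 63).
  Combine with x ≡ 4 (mod 11): since gcd(63, 11) = 1, we get a unique residue mod 693.
    Write x = 39 + 63·t and substitute into x ≡ 4 (mod 11): 63·t ≡ 4 − 39 = -35 (mod 11).
    Reduce coefficients mod 11: 8·t ≡ 9 (mod 11).
    The inverse of 8 mod 11 is 7 (since 8·7 = 56 = 5·11 + 1), so t ≡ 7·9 = 63 ≡ 8 (mod 11).
    Then x = 39 + 63·8 = 543, valid modulo lcm(63, 11) = 693: x ≡ 543 (mod 693).
Verify: 543 mod 9 = 3 ✓, 543 mod 7 = 4 ✓, 543 mod 11 = 4 ✓.

x ≡ 543 (mod 693).


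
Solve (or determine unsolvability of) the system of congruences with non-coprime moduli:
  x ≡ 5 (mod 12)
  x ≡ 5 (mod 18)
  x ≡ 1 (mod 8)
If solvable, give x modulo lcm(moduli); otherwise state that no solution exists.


Moduli 12, 18, 8 are not pairwise coprime, so CRT works modulo lcm(m_i) when all pairwise compatibility conditions hold.
Pairwise compatibility: gcd(m_i, m_j) must divide a_i - a_j for every pair.
Merge one congruence at a time:
  Start: x ≡ 5 (mod 12).
  Combine with x ≡ 5 (mod 18): gcd(12, 18) = 6; 5 - 5 = 0, which IS divisible by 6, so compatible.
    Write x = 5 + 12·t and substitute into x ≡ 5 (mod 18): 12·t ≡ 5 − 5 = 0 (mod 18).
    Divide the congruence (and modulus) by g = 6: 2·t ≡ 0 (mod 3).
    The inverse of 2 mod 3 is 2 (since 2·2 = 4 = 1·3 + 1), so t ≡ 2·0 = 0 ≡ 0 (mod 3).
    Then x = 5 + 12·0 = 5, valid modulo lcm(12, 18) = 36: x ≡ 5 (mod 36).
  Combine with x ≡ 1 (mod 8): gcd(36, 8) = 4; 1 - 5 = -4, which IS divisible by 4, so compatible.
    Write x = 5 + 36·t and substitute into x ≡ 1 (mod 8): 36·t ≡ 1 − 5 = -4 (mod 8).
    Divide the congruence (and modulus) by g = 4: 9·t ≡ -1 (mod 2).
    Reduce coefficients mod 2: 1·t ≡ 1 (mod 2).
    So t ≡ 1 (mod 2).
    Then x = 5 + 36·1 = 41, valid modulo lcm(36, 8) = 72: x ≡ 41 (mod 72).
Verify: 41 mod 12 = 5, 41 mod 18 = 5, 41 mod 8 = 1.

x ≡ 41 (mod 72).


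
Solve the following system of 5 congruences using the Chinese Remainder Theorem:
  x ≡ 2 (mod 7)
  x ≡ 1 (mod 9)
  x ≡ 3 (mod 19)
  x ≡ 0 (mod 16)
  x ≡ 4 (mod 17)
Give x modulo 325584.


Product of moduli M = 7 · 9 · 19 · 16 · 17 = 325584.
Merge one congruence at a time:
  Start: x ≡ 2 (mod 7).
  Combine with x ≡ 1 (mod 9); new modulus lcm = 63.
    Write x = 2 + 7·t and substitute into x ≡ 1 (mod 9): 7·t ≡ 1 − 2 = -1 (mod 9).
    Reduce coefficients mod 9: 7·t ≡ 8 (mod 9).
    The inverse of 7 mod 9 is 4 (since 7·4 = 28 = 3·9 + 1), so t ≡ 4·8 = 32 ≡ 5 (mod 9).
    Then x = 2 + 7·5 = 37, valid modulo lcm(7, 9) = 63: x ≡ 37 (mod 63).
  Combine with x ≡ 3 (mod 19); new modulus lcm = 1197.
    Write x = 37 + 63·t and substitute into x ≡ 3 (mod 19): 63·t ≡ 3 − 37 = -34 (mod 19).
    Reduce coefficients mod 19: 6·t ≡ 4 (mod 19).
    The inverse of 6 mod 19 is 16 (since 6·16 = 96 = 5·19 + 1), so t ≡ 16·4 = 64 ≡ 7 (mod 19).
    Then x = 37 + 63·7 = 478, valid modulo lcm(63, 19) = 1197: x ≡ 478 (mod 1197).
  Combine with x ≡ 0 (mod 16); new modulus lcm = 19152.
    Write x = 478 + 1197·t and substitute into x ≡ 0 (mod 16): 1197·t ≡ 0 − 478 = -478 (mod 16).
    Reduce coefficients mod 16: 13·t ≡ 2 (mod 16).
    The inverse of 13 mod 16 is 5 (since 13·5 = 65 = 4·16 + 1), so t ≡ 5·2 = 10 ≡ 10 (mod 16).
    Then x = 478 + 1197·10 = 12448, valid modulo lcm(1197, 16) = 19152: x ≡ 12448 (mod 19152).
  Combine with x ≡ 4 (mod 17); new modulus lcm = 325584.
    Write x = 12448 + 19152·t and substitute into x ≡ 4 (mod 17): 19152·t ≡ 4 − 12448 = -12444 (mod 17).
    Reduce coefficients mod 17: 10·t ≡ 0 (mod 17).
    The inverse of 10 mod 17 is 12 (since 10·12 = 120 = 7·17 + 1), so t ≡ 12·0 = 0 ≡ 0 (mod 17).
    Then x = 12448 + 19152·0 = 12448, valid modulo lcm(19152, 17) = 325584: x ≡ 12448 (mod 325584).
Verify against each original: 12448 mod 7 = 2, 12448 mod 9 = 1, 12448 mod 19 = 3, 12448 mod 16 = 0, 12448 mod 17 = 4.

x ≡ 12448 (mod 325584).


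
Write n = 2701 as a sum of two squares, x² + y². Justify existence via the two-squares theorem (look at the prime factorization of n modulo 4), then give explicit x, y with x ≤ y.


Step 1: Factor n = 2701 = 37 · 73.
Step 2: Check the mod-4 condition on each prime factor: 37 ≡ 1 (mod 4), exponent 1; 73 ≡ 1 (mod 4), exponent 1.
All primes ≡ 3 (mod 4) appear to even exponent (or don't appear), so by the two-squares theorem n IS expressible as a sum of two squares.
Step 3: Build a representation. Here n = 37 · 73 is a product of primes ≡ 1 (mod 4). Each prime p ≡ 1 (mod 4) is itself a sum of two squares; find a² by testing p − a² for a perfect square:
  37: 37 − 1² = 36 = 6² ⇒ 37 = 1² + 6².
  73: 73 − 1² = 72, 73 − 2² = 69, 73 − 3² = 64 = 8² ⇒ 73 = 3² + 8².
  Combine using the Brahmagupta–Fibonacci identity (a² + b²)(c² + d²) = (ac − bd)² + (ad + bc)² = (ac + bd)² + (ad − bc)²:
  37 · 73 = 2701: from (1² + 6²)(3² + 8²), take (1·3 − 6·8, 1·8 + 6·3) = (3 − 48, 8 + 18) = (-45, 26); dropping signs (only squares matter) gives (45, 26); check 45² + 26² = 2025 + 676 = 2701 ✓.
Step 4: Order so x ≤ y and verify: 26² + 45² = 676 + 2025 = 2701 = n. ✓

n = 2701 = 26² + 45² (one valid representation with x ≤ y).


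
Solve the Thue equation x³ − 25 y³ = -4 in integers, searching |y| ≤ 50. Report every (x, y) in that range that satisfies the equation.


The equation is x³ - 25y³ = -4. For fixed y, x³ = 25·y³ − 4, so a solution requires the RHS to be a perfect cube.
Strategy: iterate y from -50 to 50, compute RHS = 25·y³ − 4, and check whether it is a (positive or negative) perfect cube.
Check small values of y:
  y = 0: RHS = -4 is not a perfect cube.
  y = 1: RHS = 21 is not a perfect cube.
  y = -1: RHS = -29 is not a perfect cube.
  y = 2: RHS = 196 is not a perfect cube.
  y = -2: RHS = -204 is not a perfect cube.
  y = 3: RHS = 671 is not a perfect cube.
  y = -3: RHS = -679 is not a perfect cube.
Continuing the search up to |y| = 50 finds no solutions either.
No (x, y) in the scanned range satisfies the equation.

No integer solutions with |y| ≤ 50.


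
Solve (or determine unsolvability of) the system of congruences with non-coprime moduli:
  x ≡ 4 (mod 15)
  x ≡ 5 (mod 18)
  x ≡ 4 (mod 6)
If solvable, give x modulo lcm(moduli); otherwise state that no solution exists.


Moduli 15, 18, 6 are not pairwise coprime, so CRT works modulo lcm(m_i) when all pairwise compatibility conditions hold.
Pairwise compatibility: gcd(m_i, m_j) must divide a_i - a_j for every pair.
Merge one congruence at a time:
  Start: x ≡ 4 (mod 15).
  Combine with x ≡ 5 (mod 18): gcd(15, 18) = 3, and 5 - 4 = 1 is NOT divisible by 3.
    ⇒ system is inconsistent (no integer solution).

No solution (the system is inconsistent).


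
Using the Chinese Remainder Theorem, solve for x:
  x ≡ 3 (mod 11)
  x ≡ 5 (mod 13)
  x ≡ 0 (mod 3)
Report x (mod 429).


Moduli 11, 13, 3 are pairwise coprime; by CRT there is a unique solution modulo M = 11 · 13 · 3 = 429.
Solve pairwise, accumulating the modulus:
  Start with x ≡ 3 (mod 11).
  Combine with x ≡ 5 (mod 13): since gcd(11, 13) = 1, we get a unique residue mod 143.
    Write x = 3 + 11·t and substitute into x ≡ 5 (mod 13): 11·t ≡ 5 − 3 = 2 (mod 13).
    The inverse of 11 mod 13 is 6 (since 11·6 = 66 = 5·13 + 1), so t ≡ 6·2 = 12 ≡ 12 (mod 13).
    Then x = 3 + 11·12 = 135, valid modulo lcm(11, 13) = 143: x ≡ 135 (mod 143).
  Combine with x ≡ 0 (mod 3): since gcd(143, 3) = 1, we get a unique residue mod 429.
    Write x = 135 + 143·t and substitute into x ≡ 0 (mod 3): 143·t ≡ 0 − 135 = -135 (mod 3).
    Reduce coefficients mod 3: 2·t ≡ 0 (mod 3).
    The inverse of 2 mod 3 is 2 (since 2·2 = 4 = 1·3 + 1), so t ≡ 2·0 = 0 ≡ 0 (mod 3).
    Then x = 135 + 143·0 = 135, valid modulo lcm(143, 3) = 429: x ≡ 135 (mod 429).
Verify: 135 mod 11 = 3 ✓, 135 mod 13 = 5 ✓, 135 mod 3 = 0 ✓.

x ≡ 135 (mod 429).


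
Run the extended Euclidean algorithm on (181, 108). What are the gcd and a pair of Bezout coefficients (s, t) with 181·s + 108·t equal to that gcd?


Euclidean algorithm on (181, 108) — divide until remainder is 0:
  181 = 1 · 108 + 73
  108 = 1 · 73 + 35
  73 = 2 · 35 + 3
  35 = 11 · 3 + 2
  3 = 1 · 2 + 1
  2 = 2 · 1 + 0
gcd(181, 108) = 1.
Track Bezout coefficients alongside the remainders: start with r₀ = 181 = a·1 + b·0 (s = 1, t = 0) and r₁ = 108 = a·0 + b·1 (s = 0, t = 1); each new remainder r_{k+1} = r_{k-1} − q_k·r_k inherits s_{k+1} = s_{k-1} − q_k·s_k, t_{k+1} = t_{k-1} − q_k·t_k, so r_k = a·s_k + b·t_k at every step:
  q = 1: r = 73, s = 1 − 1·0 = 1, t = 0 − 1·1 = -1  (check: 181·1 + 108·(-1) = 73)
  q = 1: r = 35, s = 0 − 1·1 = -1, t = 1 − 1·(-1) = 2  (check: 181·(-1) + 108·2 = 35)
  q = 2: r = 3, s = 1 − 2·(-1) = 3, t = -1 − 2·2 = -5  (check: 181·3 + 108·(-5) = 3)
  q = 11: r = 2, s = -1 − 11·3 = -34, t = 2 − 11·(-5) = 57  (check: 181·(-34) + 108·57 = 2)
  q = 1: r = 1, s = 3 − 1·(-34) = 37, t = -5 − 1·57 = -62  (check: 181·37 + 108·(-62) = 1)
The row with r = 1 (the gcd) gives the Bezout coefficients s = 37, t = -62.
Result: 181 · (37) + 108 · (-62) = 1.

gcd(181, 108) = 1; s = 37, t = -62 (check: 181·37 + 108·(-62) = 1).


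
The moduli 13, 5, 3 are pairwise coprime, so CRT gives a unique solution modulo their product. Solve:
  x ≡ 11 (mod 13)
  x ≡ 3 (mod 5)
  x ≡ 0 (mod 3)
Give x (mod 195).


Moduli 13, 5, 3 are pairwise coprime; by CRT there is a unique solution modulo M = 13 · 5 · 3 = 195.
Solve pairwise, accumulating the modulus:
  Start with x ≡ 11 (mod 13).
  Combine with x ≡ 3 (mod 5): since gcd(13, 5) = 1, we get a unique residue mod 65.
    Write x = 11 + 13·t and substitute into x ≡ 3 (mod 5): 13·t ≡ 3 − 11 = -8 (mod 5).
    Reduce coefficients mod 5: 3·t ≡ 2 (mod 5).
    The inverse of 3 mod 5 is 2 (since 3·2 = 6 = 1·5 + 1), so t ≡ 2·2 = 4 ≡ 4 (mod 5).
    Then x = 11 + 13·4 = 63, valid modulo lcm(13, 5) = 65: x ≡ 63 (mod 65).
  Combine with x ≡ 0 (mod 3): since gcd(65, 3) = 1, we get a unique residue mod 195.
    Write x = 63 + 65·t and substitute into x ≡ 0 (mod 3): 65·t ≡ 0 − 63 = -63 (mod 3).
    Reduce coefficients mod 3: 2·t ≡ 0 (mod 3).
    The inverse of 2 mod 3 is 2 (since 2·2 = 4 = 1·3 + 1), so t ≡ 2·0 = 0 ≡ 0 (mod 3).
    Then x = 63 + 65·0 = 63, valid modulo lcm(65, 3) = 195: x ≡ 63 (mod 195).
Verify: 63 mod 13 = 11 ✓, 63 mod 5 = 3 ✓, 63 mod 3 = 0 ✓.

x ≡ 63 (mod 195).


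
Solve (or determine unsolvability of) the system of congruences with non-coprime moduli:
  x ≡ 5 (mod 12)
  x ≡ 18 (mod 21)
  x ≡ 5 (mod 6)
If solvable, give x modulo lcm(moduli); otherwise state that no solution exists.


Moduli 12, 21, 6 are not pairwise coprime, so CRT works modulo lcm(m_i) when all pairwise compatibility conditions hold.
Pairwise compatibility: gcd(m_i, m_j) must divide a_i - a_j for every pair.
Merge one congruence at a time:
  Start: x ≡ 5 (mod 12).
  Combine with x ≡ 18 (mod 21): gcd(12, 21) = 3, and 18 - 5 = 13 is NOT divisible by 3.
    ⇒ system is inconsistent (no integer solution).

No solution (the system is inconsistent).


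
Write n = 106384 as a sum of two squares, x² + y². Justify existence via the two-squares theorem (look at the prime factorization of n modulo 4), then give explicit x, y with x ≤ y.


Step 1: Factor n = 106384 = 2^4 · 61 · 109.
Step 2: Check the mod-4 condition on each prime factor: 2 = 2 (special); 61 ≡ 1 (mod 4), exponent 1; 109 ≡ 1 (mod 4), exponent 1.
All primes ≡ 3 (mod 4) appear to even exponent (or don't appear), so by the two-squares theorem n IS expressible as a sum of two squares.
Step 3: Build a representation. Group n = k² · m with k = 4 and m = 61 · 109 = 6649 (a product of primes ≡ 1 (mod 4)); a representation of m scales to one of n via (k·x)² + (k·y)² = k²(x² + y²). Each prime p ≡ 1 (mod 4) is itself a sum of two squares; find a² by testing p − a² for a perfect square:
  61: 61 − 1² = 60, 61 − 2² = 57, 61 − 3² = 52, 61 − 4² = 45, 61 − 5² = 36 = 6² ⇒ 61 = 5² + 6².
  109: 109 − 1² = 108, 109 − 2² = 105, 109 − 3² = 100 = 10² ⇒ 109 = 3² + 10².
  Combine using the Brahmagupta–Fibonacci identity (a² + b²)(c² + d²) = (ac − bd)² + (ad + bc)² = (ac + bd)² + (ad − bc)²:
  61 · 109 = 6649: from (5² + 6²)(3² + 10²), take (5·3 − 6·10, 5·10 + 6·3) = (15 − 60, 50 + 18) = (-45, 68); dropping signs (only squares matter) gives (45, 68); check 45² + 68² = 2025 + 4624 = 6649 ✓.
  Scale by k = 4: (4·45, 4·68) = (180, 272).
Step 4: Order so x ≤ y and verify: 180² + 272² = 32400 + 73984 = 106384 = n. ✓

n = 106384 = 180² + 272² (one valid representation with x ≤ y).


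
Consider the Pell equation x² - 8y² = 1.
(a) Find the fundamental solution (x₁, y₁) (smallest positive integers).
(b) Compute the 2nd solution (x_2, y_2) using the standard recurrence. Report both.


Step 1: Find the fundamental solution (x₁, y₁) of x² - 8y² = 1.
  Expand √8 as a continued fraction. a₀ = ⌊√8⌋ = 2; iterate m_{k+1} = d_k·a_k − m_k, d_{k+1} = (8 − m_{k+1}²)/d_k, a_{k+1} = ⌊(a₀ + m_{k+1})/d_{k+1}⌋ (starting m₀ = 0, d₀ = 1), with convergents p_k = a_k·p_{k-1} + p_{k-2}, q_k = a_k·q_{k-1} + q_{k-2} (p₋₁ = 1, q₋₁ = 0):
  k = 0: a₀ = 2; p₀/q₀ = 2/1; p₀² − 8·q₀² = 4 − 8 = -4.
  k = 1: m = 2, d = 4, a = ⌊(2 + 2)/4⌋ = 1; p/q = (1·2 + 1)/(1·1 + 0) = 3/1; p² − 8·q² = 9 − 8 = 1.
  The first convergent with p² − 8·q² = 1 gives the fundamental solution (x₁, y₁) = (3, 1).
Step 2: Apply the recurrence (x_{n+1}, y_{n+1}) = (x₁x_n + 8y₁y_n, x₁y_n + y₁x_n) repeatedly.
  From (x_1, y_1) = (3, 1): x_2 = 3·3 + 8·1·1 = 17; y_2 = 3·1 + 1·3 = 6.
Step 3: Verify x_2² - 8·y_2² = 289 - 288 = 1 (should be 1). ✓

(x_1, y_1) = (3, 1); (x_2, y_2) = (17, 6).


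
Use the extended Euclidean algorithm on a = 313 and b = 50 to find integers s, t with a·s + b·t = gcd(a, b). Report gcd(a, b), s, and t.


Euclidean algorithm on (313, 50) — divide until remainder is 0:
  313 = 6 · 50 + 13
  50 = 3 · 13 + 11
  13 = 1 · 11 + 2
  11 = 5 · 2 + 1
  2 = 2 · 1 + 0
gcd(313, 50) = 1.
Track Bezout coefficients alongside the remainders: start with r₀ = 313 = a·1 + b·0 (s = 1, t = 0) and r₁ = 50 = a·0 + b·1 (s = 0, t = 1); each new remainder r_{k+1} = r_{k-1} − q_k·r_k inherits s_{k+1} = s_{k-1} − q_k·s_k, t_{k+1} = t_{k-1} − q_k·t_k, so r_k = a·s_k + b·t_k at every step:
  q = 6: r = 13, s = 1 − 6·0 = 1, t = 0 − 6·1 = -6  (check: 313·1 + 50·(-6) = 13)
  q = 3: r = 11, s = 0 − 3·1 = -3, t = 1 − 3·(-6) = 19  (check: 313·(-3) + 50·19 = 11)
  q = 1: r = 2, s = 1 − 1·(-3) = 4, t = -6 − 1·19 = -25  (check: 313·4 + 50·(-25) = 2)
  q = 5: r = 1, s = -3 − 5·4 = -23, t = 19 − 5·(-25) = 144  (check: 313·(-23) + 50·144 = 1)
The row with r = 1 (the gcd) gives the Bezout coefficients s = -23, t = 144.
Result: 313 · (-23) + 50 · (144) = 1.

gcd(313, 50) = 1; s = -23, t = 144 (check: 313·(-23) + 50·144 = 1).


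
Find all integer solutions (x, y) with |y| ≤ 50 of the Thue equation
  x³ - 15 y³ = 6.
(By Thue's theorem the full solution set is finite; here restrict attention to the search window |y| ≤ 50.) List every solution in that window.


The equation is x³ - 15y³ = 6. For fixed y, x³ = 15·y³ + 6, so a solution requires the RHS to be a perfect cube.
Strategy: iterate y from -50 to 50, compute RHS = 15·y³ + 6, and check whether it is a (positive or negative) perfect cube.
Check small values of y:
  y = 0: RHS = 6 is not a perfect cube.
  y = 1: RHS = 21 is not a perfect cube.
  y = -1: RHS = -9 is not a perfect cube.
  y = 2: RHS = 126 is not a perfect cube.
  y = -2: RHS = -114 is not a perfect cube.
  y = 3: RHS = 411 is not a perfect cube.
  y = -3: RHS = -399 is not a perfect cube.
Continuing the search up to |y| = 50 finds no solutions either.
No (x, y) in the scanned range satisfies the equation.

No integer solutions with |y| ≤ 50.


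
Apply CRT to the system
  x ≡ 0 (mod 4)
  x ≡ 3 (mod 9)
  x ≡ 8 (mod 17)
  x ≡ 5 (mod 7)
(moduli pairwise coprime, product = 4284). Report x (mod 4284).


Product of moduli M = 4 · 9 · 17 · 7 = 4284.
Merge one congruence at a time:
  Start: x ≡ 0 (mod 4).
  Combine with x ≡ 3 (mod 9); new modulus lcm = 36.
    Write x = 0 + 4·t and substitute into x ≡ 3 (mod 9): 4·t ≡ 3 − 0 = 3 (mod 9).
    The inverse of 4 mod 9 is 7 (since 4·7 = 28 = 3·9 + 1), so t ≡ 7·3 = 21 ≡ 3 (mod 9).
    Then x = 0 + 4·3 = 12, valid modulo lcm(4, 9) = 36: x ≡ 12 (mod 36).
  Combine with x ≡ 8 (mod 17); new modulus lcm = 612.
    Write x = 12 + 36·t and substitute into x ≡ 8 (mod 17): 36·t ≡ 8 − 12 = -4 (mod 17).
    Reduce coefficients mod 17: 2·t ≡ 13 (mod 17).
    The inverse of 2 mod 17 is 9 (since 2·9 = 18 = 1·17 + 1), so t ≡ 9·13 = 117 ≡ 15 (mod 17).
    Then x = 12 + 36·15 = 552, valid modulo lcm(36, 17) = 612: x ≡ 552 (mod 612).
  Combine with x ≡ 5 (mod 7); new modulus lcm = 4284.
    Write x = 552 + 612·t and substitute into x ≡ 5 (mod 7): 612·t ≡ 5 − 552 = -547 (mod 7).
    Reduce coefficients mod 7: 3·t ≡ 6 (mod 7).
    The inverse of 3 mod 7 is 5 (since 3·5 = 15 = 2·7 + 1), so t ≡ 5·6 = 30 ≡ 2 (mod 7).
    Then x = 552 + 612·2 = 1776, valid modulo lcm(612, 7) = 4284: x ≡ 1776 (mod 4284).
Verify against each original: 1776 mod 4 = 0, 1776 mod 9 = 3, 1776 mod 17 = 8, 1776 mod 7 = 5.

x ≡ 1776 (mod 4284).


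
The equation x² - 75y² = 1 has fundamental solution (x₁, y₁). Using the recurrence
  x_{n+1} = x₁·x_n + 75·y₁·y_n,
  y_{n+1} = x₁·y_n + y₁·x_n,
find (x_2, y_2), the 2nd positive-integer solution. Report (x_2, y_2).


Step 1: Find the fundamental solution (x₁, y₁) of x² - 75y² = 1.
  Expand √75 as a continued fraction. a₀ = ⌊√75⌋ = 8; iterate m_{k+1} = d_k·a_k − m_k, d_{k+1} = (75 − m_{k+1}²)/d_k, a_{k+1} = ⌊(a₀ + m_{k+1})/d_{k+1}⌋ (starting m₀ = 0, d₀ = 1), with convergents p_k = a_k·p_{k-1} + p_{k-2}, q_k = a_k·q_{k-1} + q_{k-2} (p₋₁ = 1, q₋₁ = 0):
  k = 0: a₀ = 8; p₀/q₀ = 8/1; p₀² − 75·q₀² = 64 − 75 = -11.
  k = 1: m = 8, d = 11, a = ⌊(8 + 8)/11⌋ = 1; p/q = (1·8 + 1)/(1·1 + 0) = 9/1; p² − 75·q² = 81 − 75 = 6.
  k = 2: m = 3, d = 6, a = ⌊(8 + 3)/6⌋ = 1; p/q = (1·9 + 8)/(1·1 + 1) = 17/2; p² − 75·q² = 289 − 300 = -11.
  k = 3: m = 3, d = 11, a = ⌊(8 + 3)/11⌋ = 1; p/q = (1·17 + 9)/(1·2 + 1) = 26/3; p² − 75·q² = 676 − 675 = 1.
  The first convergent with p² − 75·q² = 1 gives the fundamental solution (x₁, y₁) = (26, 3).
Step 2: Apply the recurrence (x_{n+1}, y_{n+1}) = (x₁x_n + 75y₁y_n, x₁y_n + y₁x_n) repeatedly.
  From (x_1, y_1) = (26, 3): x_2 = 26·26 + 75·3·3 = 1351; y_2 = 26·3 + 3·26 = 156.
Step 3: Verify x_2² - 75·y_2² = 1825201 - 1825200 = 1 (should be 1). ✓

(x_1, y_1) = (26, 3); (x_2, y_2) = (1351, 156).


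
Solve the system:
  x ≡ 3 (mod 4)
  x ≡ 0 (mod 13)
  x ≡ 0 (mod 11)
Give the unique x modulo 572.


Moduli 4, 13, 11 are pairwise coprime; by CRT there is a unique solution modulo M = 4 · 13 · 11 = 572.
Solve pairwise, accumulating the modulus:
  Start with x ≡ 3 (mod 4).
  Combine with x ≡ 0 (mod 13): since gcd(4, 13) = 1, we get a unique residue mod 52.
    Write x = 3 + 4·t and substitute into x ≡ 0 (mod 13): 4·t ≡ 0 − 3 = -3 (mod 13).
    Reduce coefficients mod 13: 4·t ≡ 10 (mod 13).
    The inverse of 4 mod 13 is 10 (since 4·10 = 40 = 3·13 + 1), so t ≡ 10·10 = 100 ≡ 9 (mod 13).
    Then x = 3 + 4·9 = 39, valid modulo lcm(4, 13) = 52: x ≡ 39 (mod 52).
  Combine with x ≡ 0 (mod 11): since gcd(52, 11) = 1, we get a unique residue mod 572.
    Write x = 39 + 52·t and substitute into x ≡ 0 (mod 11): 52·t ≡ 0 − 39 = -39 (mod 11).
    Reduce coefficients mod 11: 8·t ≡ 5 (mod 11).
    The inverse of 8 mod 11 is 7 (since 8·7 = 56 = 5·11 + 1), so t ≡ 7·5 = 35 ≡ 2 (mod 11).
    Then x = 39 + 52·2 = 143, valid modulo lcm(52, 11) = 572: x ≡ 143 (mod 572).
Verify: 143 mod 4 = 3 ✓, 143 mod 13 = 0 ✓, 143 mod 11 = 0 ✓.

x ≡ 143 (mod 572).


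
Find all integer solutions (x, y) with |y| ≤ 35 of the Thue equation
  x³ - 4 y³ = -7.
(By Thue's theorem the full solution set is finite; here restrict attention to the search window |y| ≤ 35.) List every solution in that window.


The equation is x³ - 4y³ = -7. For fixed y, x³ = 4·y³ − 7, so a solution requires the RHS to be a perfect cube.
Strategy: iterate y from -35 to 35, compute RHS = 4·y³ − 7, and check whether it is a (positive or negative) perfect cube.
Check small values of y:
  y = 0: RHS = -7 is not a perfect cube.
  y = 1: RHS = -3 is not a perfect cube.
  y = -1: RHS = -11 is not a perfect cube.
  y = 2: RHS = 25 is not a perfect cube.
  y = -2: RHS = -39 is not a perfect cube.
  y = 3: RHS = 101 is not a perfect cube.
  y = -3: RHS = -115 is not a perfect cube.
Continuing the search up to |y| = 35 finds no solutions either.
No (x, y) in the scanned range satisfies the equation.

No integer solutions with |y| ≤ 35.


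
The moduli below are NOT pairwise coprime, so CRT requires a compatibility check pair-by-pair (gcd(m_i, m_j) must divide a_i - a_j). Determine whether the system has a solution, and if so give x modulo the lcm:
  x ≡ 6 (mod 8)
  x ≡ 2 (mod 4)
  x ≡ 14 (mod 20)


Moduli 8, 4, 20 are not pairwise coprime, so CRT works modulo lcm(m_i) when all pairwise compatibility conditions hold.
Pairwise compatibility: gcd(m_i, m_j) must divide a_i - a_j for every pair.
Merge one congruence at a time:
  Start: x ≡ 6 (mod 8).
  Combine with x ≡ 2 (mod 4): gcd(8, 4) = 4; 2 - 6 = -4, which IS divisible by 4, so compatible.
    Write x = 6 + 8·t and substitute into x ≡ 2 (mod 4): 8·t ≡ 2 − 6 = -4 (mod 4).
    Divide the congruence (and modulus) by g = 4: 2·t ≡ -1 (mod 1).
    Modulo 1 every t works; take t = 0.
    Then x = 6 + 8·0 = 6, valid modulo lcm(8, 4) = 8: x ≡ 6 (mod 8).
  Combine with x ≡ 14 (mod 20): gcd(8, 20) = 4; 14 - 6 = 8, which IS divisible by 4, so compatible.
    Write x = 6 + 8·t and substitute into x ≡ 14 (mod 20): 8·t ≡ 14 − 6 = 8 (mod 20).
    Divide the congruence (and modulus) by g = 4: 2·t ≡ 2 (mod 5).
    The inverse of 2 mod 5 is 3 (since 2·3 = 6 = 1·5 + 1), so t ≡ 3·2 = 6 ≡ 1 (mod 5).
    Then x = 6 + 8·1 = 14, valid modulo lcm(8, 20) = 40: x ≡ 14 (mod 40).
Verify: 14 mod 8 = 6, 14 mod 4 = 2, 14 mod 20 = 14.

x ≡ 14 (mod 40).


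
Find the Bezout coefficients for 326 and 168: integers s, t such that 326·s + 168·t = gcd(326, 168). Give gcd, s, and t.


Euclidean algorithm on (326, 168) — divide until remainder is 0:
  326 = 1 · 168 + 158
  168 = 1 · 158 + 10
  158 = 15 · 10 + 8
  10 = 1 · 8 + 2
  8 = 4 · 2 + 0
gcd(326, 168) = 2.
Track Bezout coefficients alongside the remainders: start with r₀ = 326 = a·1 + b·0 (s = 1, t = 0) and r₁ = 168 = a·0 + b·1 (s = 0, t = 1); each new remainder r_{k+1} = r_{k-1} − q_k·r_k inherits s_{k+1} = s_{k-1} − q_k·s_k, t_{k+1} = t_{k-1} − q_k·t_k, so r_k = a·s_k + b·t_k at every step:
  q = 1: r = 158, s = 1 − 1·0 = 1, t = 0 − 1·1 = -1  (check: 326·1 + 168·(-1) = 158)
  q = 1: r = 10, s = 0 − 1·1 = -1, t = 1 − 1·(-1) = 2  (check: 326·(-1) + 168·2 = 10)
  q = 15: r = 8, s = 1 − 15·(-1) = 16, t = -1 − 15·2 = -31  (check: 326·16 + 168·(-31) = 8)
  q = 1: r = 2, s = -1 − 1·16 = -17, t = 2 − 1·(-31) = 33  (check: 326·(-17) + 168·33 = 2)
The row with r = 2 (the gcd) gives the Bezout coefficients s = -17, t = 33.
Result: 326 · (-17) + 168 · (33) = 2.

gcd(326, 168) = 2; s = -17, t = 33 (check: 326·(-17) + 168·33 = 2).


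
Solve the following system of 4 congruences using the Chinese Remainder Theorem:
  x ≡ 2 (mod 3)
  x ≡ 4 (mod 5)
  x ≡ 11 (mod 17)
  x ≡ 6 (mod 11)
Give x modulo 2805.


Product of moduli M = 3 · 5 · 17 · 11 = 2805.
Merge one congruence at a time:
  Start: x ≡ 2 (mod 3).
  Combine with x ≡ 4 (mod 5); new modulus lcm = 15.
    Write x = 2 + 3·t and substitute into x ≡ 4 (mod 5): 3·t ≡ 4 − 2 = 2 (mod 5).
    The inverse of 3 mod 5 is 2 (since 3·2 = 6 = 1·5 + 1), so t ≡ 2·2 = 4 ≡ 4 (mod 5).
    Then x = 2 + 3·4 = 14, valid modulo lcm(3, 5) = 15: x ≡ 14 (mod 15).
  Combine with x ≡ 11 (mod 17); new modulus lcm = 255.
    Write x = 14 + 15·t and substitute into x ≡ 11 (mod 17): 15·t ≡ 11 − 14 = -3 (mod 17).
    Reduce coefficients mod 17: 15·t ≡ 14 (mod 17).
    The inverse of 15 mod 17 is 8 (since 15·8 = 120 = 7·17 + 1), so t ≡ 8·14 = 112 ≡ 10 (mod 17).
    Then x = 14 + 15·10 = 164, valid modulo lcm(15, 17) = 255: x ≡ 164 (mod 255).
  Combine with x ≡ 6 (mod 11); new modulus lcm = 2805.
    Write x = 164 + 255·t and substitute into x ≡ 6 (mod 11): 255·t ≡ 6 − 164 = -158 (mod 11).
    Reduce coefficients mod 11: 2·t ≡ 7 (mod 11).
    The inverse of 2 mod 11 is 6 (since 2·6 = 12 = 1·11 + 1), so t ≡ 6·7 = 42 ≡ 9 (mod 11).
    Then x = 164 + 255·9 = 2459, valid modulo lcm(255, 11) = 2805: x ≡ 2459 (mod 2805).
Verify against each original: 2459 mod 3 = 2, 2459 mod 5 = 4, 2459 mod 17 = 11, 2459 mod 11 = 6.

x ≡ 2459 (mod 2805).


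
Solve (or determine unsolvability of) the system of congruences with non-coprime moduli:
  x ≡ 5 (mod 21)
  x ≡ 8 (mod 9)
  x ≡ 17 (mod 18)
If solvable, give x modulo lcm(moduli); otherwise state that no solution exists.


Moduli 21, 9, 18 are not pairwise coprime, so CRT works modulo lcm(m_i) when all pairwise compatibility conditions hold.
Pairwise compatibility: gcd(m_i, m_j) must divide a_i - a_j for every pair.
Merge one congruence at a time:
  Start: x ≡ 5 (mod 21).
  Combine with x ≡ 8 (mod 9): gcd(21, 9) = 3; 8 - 5 = 3, which IS divisible by 3, so compatible.
    Write x = 5 + 21·t and substitute into x ≡ 8 (mod 9): 21·t ≡ 8 − 5 = 3 (mod 9).
    Divide the congruence (and modulus) by g = 3: 7·t ≡ 1 (mod 3).
    Reduce coefficients mod 3: 1·t ≡ 1 (mod 3).
    So t ≡ 1 (mod 3).
    Then x = 5 + 21·1 = 26, valid modulo lcm(21, 9) = 63: x ≡ 26 (mod 63).
  Combine with x ≡ 17 (mod 18): gcd(63, 18) = 9; 17 - 26 = -9, which IS divisible by 9, so compatible.
    Write x = 26 + 63·t and substitute into x ≡ 17 (mod 18): 63·t ≡ 17 − 26 = -9 (mod 18).
    Divide the congruence (and modulus) by g = 9: 7·t ≡ -1 (mod 2).
    Reduce coefficients mod 2: 1·t ≡ 1 (mod 2).
    So t ≡ 1 (mod 2).
    Then x = 26 + 63·1 = 89, valid modulo lcm(63, 18) = 126: x ≡ 89 (mod 126).
Verify: 89 mod 21 = 5, 89 mod 9 = 8, 89 mod 18 = 17.

x ≡ 89 (mod 126).
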